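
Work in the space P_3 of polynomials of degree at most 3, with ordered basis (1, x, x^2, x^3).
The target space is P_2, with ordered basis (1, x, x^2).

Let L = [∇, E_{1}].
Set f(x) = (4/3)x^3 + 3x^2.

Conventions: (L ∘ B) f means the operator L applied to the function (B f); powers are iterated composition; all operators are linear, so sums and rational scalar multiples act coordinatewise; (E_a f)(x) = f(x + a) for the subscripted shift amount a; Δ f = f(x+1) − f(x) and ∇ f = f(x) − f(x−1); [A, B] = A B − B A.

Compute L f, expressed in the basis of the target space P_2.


the image equals g(x) = 0

E_{1} f = (4/3)x^3 + 7x^2 + 10x + 13/3
∇ E_{1} f = 4x^2 + 10x + 13/3
∇ f = 4x^2 + 2x - 5/3
E_{1} ∇ f = 4x^2 + 10x + 13/3
[∇, E_{1}] f = 0


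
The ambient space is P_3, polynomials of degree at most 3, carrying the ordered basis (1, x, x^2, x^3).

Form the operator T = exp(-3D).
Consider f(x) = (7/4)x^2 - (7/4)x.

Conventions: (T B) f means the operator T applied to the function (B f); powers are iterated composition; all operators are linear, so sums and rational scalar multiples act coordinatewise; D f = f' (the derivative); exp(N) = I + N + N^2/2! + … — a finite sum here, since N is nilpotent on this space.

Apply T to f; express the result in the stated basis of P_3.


the image equals g(x) = (7/4)x^2 - (49/4)x + 21

order-1 term: -(21/2)x + 21/4
order-2 term: 63/4
the series for exp(-3D) f terminates at order 2
exp(-3D) f = (7/4)x^2 - (49/4)x + 21


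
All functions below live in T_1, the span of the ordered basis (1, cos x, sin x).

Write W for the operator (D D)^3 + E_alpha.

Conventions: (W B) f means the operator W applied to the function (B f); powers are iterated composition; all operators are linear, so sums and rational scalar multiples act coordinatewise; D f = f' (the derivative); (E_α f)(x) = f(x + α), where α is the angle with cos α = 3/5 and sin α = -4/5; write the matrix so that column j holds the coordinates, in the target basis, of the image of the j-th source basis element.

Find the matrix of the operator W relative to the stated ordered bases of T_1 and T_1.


the matrix is [[1, 0, 0]; [0, -2/5, -4/5]; [0, 4/5, -2/5]] (rows listed top to bottom)

image of 1: 1
image of cos x: -(2/5)cos x + (4/5)sin x
image of sin x: -(4/5)cos x - (2/5)sin x
each image's coordinates form column j of the matrix


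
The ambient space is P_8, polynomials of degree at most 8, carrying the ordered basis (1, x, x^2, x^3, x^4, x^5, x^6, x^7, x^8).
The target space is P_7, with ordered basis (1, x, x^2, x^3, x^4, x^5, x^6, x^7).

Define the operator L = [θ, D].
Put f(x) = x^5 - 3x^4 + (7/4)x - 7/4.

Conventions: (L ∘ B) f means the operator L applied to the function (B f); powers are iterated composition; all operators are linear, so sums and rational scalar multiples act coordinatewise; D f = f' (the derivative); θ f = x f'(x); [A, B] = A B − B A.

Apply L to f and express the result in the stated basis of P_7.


the result is g(x) = -5x^4 + 12x^3 - 7/4

D f = 5x^4 - 12x^3 + 7/4
θ D f = 20x^4 - 36x^3
θ f = 5x^5 - 12x^4 + (7/4)x
D θ f = 25x^4 - 48x^3 + 7/4
[θ, D] f = -5x^4 + 12x^3 - 7/4


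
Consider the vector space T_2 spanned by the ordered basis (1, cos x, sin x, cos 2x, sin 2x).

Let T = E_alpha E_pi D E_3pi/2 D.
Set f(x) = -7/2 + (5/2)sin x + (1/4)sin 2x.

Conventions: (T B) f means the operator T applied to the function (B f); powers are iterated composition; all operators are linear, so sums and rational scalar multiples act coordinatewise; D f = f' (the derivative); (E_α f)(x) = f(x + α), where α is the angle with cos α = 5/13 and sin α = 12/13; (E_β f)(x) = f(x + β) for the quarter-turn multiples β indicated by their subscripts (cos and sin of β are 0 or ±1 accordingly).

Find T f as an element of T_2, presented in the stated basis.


g(x) = -(25/26)cos x + (30/13)sin x + (120/169)cos 2x - (119/169)sin 2x

D f = (5/2)cos x + (1/2)cos 2x
E_3pi/2 D f = (5/2)sin x - (1/2)cos 2x
D E_3pi/2 D f = (5/2)cos x + sin 2x
E_pi D E_3pi/2 D f = -(5/2)cos x + sin 2x
E_alpha (E_pi D E_3pi/2) D f = -(25/26)cos x + (30/13)sin x + (120/169)cos 2x - (119/169)sin 2x


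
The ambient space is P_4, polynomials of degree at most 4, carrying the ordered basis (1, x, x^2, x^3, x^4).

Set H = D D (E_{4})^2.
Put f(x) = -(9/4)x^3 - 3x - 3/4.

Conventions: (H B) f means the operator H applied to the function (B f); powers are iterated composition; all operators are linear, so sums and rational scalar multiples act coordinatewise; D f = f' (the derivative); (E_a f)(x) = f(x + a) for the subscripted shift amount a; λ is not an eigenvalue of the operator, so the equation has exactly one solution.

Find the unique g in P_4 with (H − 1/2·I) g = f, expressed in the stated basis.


g(x) = (9/2)x^3 + 60x + 867/2

write g with unknown coordinates in the stated basis and equate coefficients in (H − 1/2·I) g = f
solving from the highest basis element down gives g = (9/2)x^3 + 60x + 867/2
check: H g = 27x + 216
so H g − 1/2·g = -(9/4)x^3 - 3x - 3/4 = f ✓


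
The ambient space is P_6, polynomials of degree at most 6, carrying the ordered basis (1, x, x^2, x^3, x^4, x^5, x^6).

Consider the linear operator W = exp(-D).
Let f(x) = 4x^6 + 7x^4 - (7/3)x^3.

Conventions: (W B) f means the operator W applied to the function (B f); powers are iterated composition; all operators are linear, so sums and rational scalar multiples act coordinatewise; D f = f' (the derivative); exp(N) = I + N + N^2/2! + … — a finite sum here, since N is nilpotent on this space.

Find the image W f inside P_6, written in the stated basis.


the result is g(x) = 4x^6 - 24x^5 + 67x^4 - (331/3)x^3 + 109x^2 - 59x + 40/3

order-1 term: -24x^5 - 28x^3 + 7x^2
order-2 term: 60x^4 + 42x^2 - 7x
order-3 term: -80x^3 - 28x + 7/3
order-4 term: 60x^2 + 7
order-5 term: -24x
order-6 term: 4
the series for exp(-D) f terminates at order 6
exp(-D) f = 4x^6 - 24x^5 + 67x^4 - (331/3)x^3 + 109x^2 - 59x + 40/3


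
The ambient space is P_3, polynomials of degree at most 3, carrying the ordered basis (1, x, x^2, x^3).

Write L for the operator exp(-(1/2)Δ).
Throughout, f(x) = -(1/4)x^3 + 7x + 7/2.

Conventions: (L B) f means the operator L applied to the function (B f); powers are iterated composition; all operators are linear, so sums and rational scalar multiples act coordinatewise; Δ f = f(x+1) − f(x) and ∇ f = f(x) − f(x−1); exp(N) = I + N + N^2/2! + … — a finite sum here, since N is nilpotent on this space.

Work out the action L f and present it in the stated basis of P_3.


order-1 term: (3/8)x^2 + (3/8)x - 27/8
order-2 term: -(3/16)x - 3/16
order-3 term: 1/32
the series for exp(-(1/2)Δ) f terminates at order 3
exp(-(1/2)Δ) f = -(1/4)x^3 + (3/8)x^2 + (115/16)x - 1/32

the image equals g(x) = -(1/4)x^3 + (3/8)x^2 + (115/16)x - 1/32


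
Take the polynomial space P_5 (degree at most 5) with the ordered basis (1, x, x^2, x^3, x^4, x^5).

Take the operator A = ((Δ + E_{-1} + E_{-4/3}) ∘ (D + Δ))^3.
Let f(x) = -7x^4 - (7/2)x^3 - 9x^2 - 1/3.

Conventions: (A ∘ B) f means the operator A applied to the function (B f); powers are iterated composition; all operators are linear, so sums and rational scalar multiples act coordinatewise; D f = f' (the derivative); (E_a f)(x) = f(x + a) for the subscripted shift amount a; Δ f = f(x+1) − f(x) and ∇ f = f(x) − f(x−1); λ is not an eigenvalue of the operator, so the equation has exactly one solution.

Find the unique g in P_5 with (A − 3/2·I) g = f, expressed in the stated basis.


write g with unknown coordinates in the stated basis and equate coefficients in (A − 3/2·I) g = f
solving from the highest basis element down gives g = (14/3)x^4 + (7/3)x^3 + 6x^2 + (14336/3)x - 48382/9
check: A g = 7168x - 8064
so A g − 3/2·g = -7x^4 - (7/2)x^3 - 9x^2 - 1/3 = f ✓

g(x) = (14/3)x^4 + (7/3)x^3 + 6x^2 + (14336/3)x - 48382/9


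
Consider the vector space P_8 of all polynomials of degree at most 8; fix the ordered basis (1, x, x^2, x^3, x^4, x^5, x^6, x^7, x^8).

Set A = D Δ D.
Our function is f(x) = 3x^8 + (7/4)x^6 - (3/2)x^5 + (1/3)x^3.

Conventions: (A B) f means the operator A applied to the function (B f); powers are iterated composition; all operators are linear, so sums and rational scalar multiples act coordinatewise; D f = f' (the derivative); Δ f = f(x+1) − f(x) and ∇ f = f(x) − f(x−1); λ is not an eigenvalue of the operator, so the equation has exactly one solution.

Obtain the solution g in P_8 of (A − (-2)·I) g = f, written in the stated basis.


the image equals g(x) = (3/2)x^8 + (7/8)x^6 - (1011/4)x^5 - 630x^4 - (2677/3)x^3 + (27495/4)x^2 + 14838x + 71435/8

write g with unknown coordinates in the stated basis and equate coefficients in (A − (-2)·I) g = f
solving from the highest basis element down gives g = (3/2)x^8 + (7/8)x^6 - (1011/4)x^5 - 630x^4 - (2677/3)x^3 + (27495/4)x^2 + 14838x + 71435/8
check: A g = 504x^5 + 1260x^4 + 1785x^3 - (27495/2)x^2 - 29676x - 71435/4
so A g − (-2)·g = 3x^8 + (7/4)x^6 - (3/2)x^5 + (1/3)x^3 = f ✓


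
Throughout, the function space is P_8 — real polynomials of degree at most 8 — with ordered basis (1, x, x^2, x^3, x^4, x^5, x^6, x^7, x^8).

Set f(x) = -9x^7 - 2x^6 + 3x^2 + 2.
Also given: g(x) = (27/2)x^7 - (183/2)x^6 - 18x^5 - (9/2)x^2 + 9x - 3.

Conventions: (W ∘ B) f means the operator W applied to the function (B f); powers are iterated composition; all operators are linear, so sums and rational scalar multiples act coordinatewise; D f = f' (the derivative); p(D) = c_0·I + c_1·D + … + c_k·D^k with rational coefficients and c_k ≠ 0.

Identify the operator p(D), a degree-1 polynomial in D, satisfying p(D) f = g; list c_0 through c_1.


c_0 = -3/2, c_1 = 3/2

D^0 f = -9x^7 - 2x^6 + 3x^2 + 2
D^1 f = -63x^6 - 12x^5 + 6x
matching coefficients of g against c_0 f + c_1 Df + … from the top degree down determines the c_i
solution: c_0 = -3/2, c_1 = 3/2


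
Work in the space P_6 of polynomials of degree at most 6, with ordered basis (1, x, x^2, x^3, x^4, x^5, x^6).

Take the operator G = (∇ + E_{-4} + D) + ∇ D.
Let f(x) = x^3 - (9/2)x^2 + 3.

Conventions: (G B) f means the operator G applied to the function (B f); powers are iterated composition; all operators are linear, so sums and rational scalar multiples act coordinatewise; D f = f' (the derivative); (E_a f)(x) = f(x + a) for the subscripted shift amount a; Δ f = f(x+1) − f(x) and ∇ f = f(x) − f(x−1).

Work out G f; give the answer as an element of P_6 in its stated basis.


g(x) = x^3 - (21/2)x^2 + 69x - 279/2

∇ f = 3x^2 - 12x + 11/2
E_{-4} f = x^3 - (33/2)x^2 + 84x - 133
D f = 3x^2 - 9x
(∇ + E_{-4} + D) f = x^3 - (21/2)x^2 + 63x - 255/2
D f = 3x^2 - 9x
∇ D f = 6x - 12
((∇ + E_{-4} + D) + ∇ D) f = x^3 - (21/2)x^2 + 69x - 279/2


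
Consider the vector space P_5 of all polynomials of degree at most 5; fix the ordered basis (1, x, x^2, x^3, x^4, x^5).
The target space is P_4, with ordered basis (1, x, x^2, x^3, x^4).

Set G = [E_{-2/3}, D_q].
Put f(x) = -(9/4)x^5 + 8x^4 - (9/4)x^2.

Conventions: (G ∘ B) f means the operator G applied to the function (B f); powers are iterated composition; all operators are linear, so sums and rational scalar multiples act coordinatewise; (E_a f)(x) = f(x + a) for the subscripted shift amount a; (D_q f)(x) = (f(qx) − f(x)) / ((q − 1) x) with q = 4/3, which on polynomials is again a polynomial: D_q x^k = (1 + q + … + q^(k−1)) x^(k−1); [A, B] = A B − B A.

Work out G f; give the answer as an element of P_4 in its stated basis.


D_q f = -(781/36)x^4 + (1400/27)x^3 - (21/4)x
E_{-2/3} D_q f = -(781/36)x^4 + (2962/27)x^3 - (1454/9)x^2 + (87089/972)x - 23545/1458
E_{-2/3} f = -(9/4)x^5 + (31/2)x^4 - (94/3)x^3 + (103/4)x^2 - (235/27)x + 71/81
D_q E_{-2/3} f = -(781/36)x^4 + (5425/54)x^3 - (3478/27)x^2 + (721/12)x - 235/27
[E_{-2/3}, D_q] f = (499/54)x^3 - (884/27)x^2 + (7172/243)x - 10855/1458

g(x) = (499/54)x^3 - (884/27)x^2 + (7172/243)x - 10855/1458


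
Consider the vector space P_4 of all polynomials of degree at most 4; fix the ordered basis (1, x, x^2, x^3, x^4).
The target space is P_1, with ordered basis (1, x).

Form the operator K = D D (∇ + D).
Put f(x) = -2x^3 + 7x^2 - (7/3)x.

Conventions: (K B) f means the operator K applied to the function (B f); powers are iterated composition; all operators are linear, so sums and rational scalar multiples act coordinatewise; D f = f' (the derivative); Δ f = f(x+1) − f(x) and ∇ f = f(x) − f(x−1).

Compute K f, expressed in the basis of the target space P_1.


∇ f = -6x^2 + 20x - 34/3
D f = -6x^2 + 14x - 7/3
(∇ + D) f = -12x^2 + 34x - 41/3
D (∇ + D) f = -24x + 34
D D (∇ + D) f = -24

g(x) = -24


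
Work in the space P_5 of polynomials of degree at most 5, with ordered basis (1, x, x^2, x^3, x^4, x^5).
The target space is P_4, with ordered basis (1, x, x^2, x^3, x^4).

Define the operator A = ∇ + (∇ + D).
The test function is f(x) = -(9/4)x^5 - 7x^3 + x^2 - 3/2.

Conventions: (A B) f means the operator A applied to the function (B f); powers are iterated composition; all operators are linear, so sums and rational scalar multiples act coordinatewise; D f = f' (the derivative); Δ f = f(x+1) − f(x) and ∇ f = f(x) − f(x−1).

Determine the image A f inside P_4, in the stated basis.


the result is g(x) = -(135/4)x^4 + 45x^3 - 108x^2 + (141/2)x - 41/2

∇ f = -(45/4)x^4 + (45/2)x^3 - (87/2)x^2 + (137/4)x - 41/4
∇ f = -(45/4)x^4 + (45/2)x^3 - (87/2)x^2 + (137/4)x - 41/4
D f = -(45/4)x^4 - 21x^2 + 2x
(∇ + D) f = -(45/2)x^4 + (45/2)x^3 - (129/2)x^2 + (145/4)x - 41/4
(∇ + (∇ + D)) f = -(135/4)x^4 + 45x^3 - 108x^2 + (141/2)x - 41/2


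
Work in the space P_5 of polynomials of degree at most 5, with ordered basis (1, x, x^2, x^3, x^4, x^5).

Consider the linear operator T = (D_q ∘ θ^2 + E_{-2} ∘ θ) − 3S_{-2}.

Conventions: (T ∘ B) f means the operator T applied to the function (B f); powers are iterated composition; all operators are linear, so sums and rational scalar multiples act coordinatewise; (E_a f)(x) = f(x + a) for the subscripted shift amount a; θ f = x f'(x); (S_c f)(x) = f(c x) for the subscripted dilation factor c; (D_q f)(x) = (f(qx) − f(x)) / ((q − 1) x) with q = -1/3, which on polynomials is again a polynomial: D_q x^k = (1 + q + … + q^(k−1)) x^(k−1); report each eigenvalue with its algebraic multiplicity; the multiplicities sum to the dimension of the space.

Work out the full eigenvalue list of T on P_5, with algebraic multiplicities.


image of 1: -3
image of x: 7x - 1
image of x^2: -10x^2 - (16/3)x + 8
image of x^3: 27x^3 - 11x^2 + 36x - 24
image of x^4: -44x^4 - (544/27)x^3 + 96x^2 - 128x + 64
image of x^5: 101x^5 - (2525/81)x^4 + 200x^3 - 400x^2 + 400x - 160
the matrix is upper triangular; its diagonal is (-3, 7, -10, 27, -44, 101)
for a triangular matrix the eigenvalues are the diagonal entries, with algebraic multiplicity their repetition count

λ = -44 (multiplicity 1), λ = -10 (multiplicity 1), λ = -3 (multiplicity 1), λ = 7 (multiplicity 1), λ = 27 (multiplicity 1), λ = 101 (multiplicity 1)


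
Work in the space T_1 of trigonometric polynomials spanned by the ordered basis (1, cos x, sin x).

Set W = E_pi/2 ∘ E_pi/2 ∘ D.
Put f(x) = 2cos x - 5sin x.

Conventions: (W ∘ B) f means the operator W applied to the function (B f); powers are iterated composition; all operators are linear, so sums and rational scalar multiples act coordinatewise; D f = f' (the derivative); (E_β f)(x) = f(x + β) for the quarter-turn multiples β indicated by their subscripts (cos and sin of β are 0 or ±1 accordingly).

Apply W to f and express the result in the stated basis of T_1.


the image equals g(x) = 5cos x + 2sin x

D f = -5cos x - 2sin x
E_pi/2 D f = -2cos x + 5sin x
E_pi/2 (E_pi/2 ∘ D) f = 5cos x + 2sin x


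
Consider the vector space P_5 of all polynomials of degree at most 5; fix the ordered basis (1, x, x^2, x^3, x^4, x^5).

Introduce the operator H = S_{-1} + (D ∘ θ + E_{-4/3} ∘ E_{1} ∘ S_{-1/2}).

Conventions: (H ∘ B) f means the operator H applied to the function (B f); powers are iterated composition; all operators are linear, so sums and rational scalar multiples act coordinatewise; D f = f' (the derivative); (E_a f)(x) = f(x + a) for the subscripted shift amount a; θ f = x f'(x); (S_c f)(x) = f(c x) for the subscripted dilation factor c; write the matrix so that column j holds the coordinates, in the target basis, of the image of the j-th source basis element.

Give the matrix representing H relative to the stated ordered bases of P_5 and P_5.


the matrix is [[2, 7/6, 1/36, 1/216, 1/1296, 1/7776]; [0, -3/2, 23/6, -1/24, -1/108, -5/2592]; [0, 0, 5/4, 73/8, 1/24, 5/432]; [0, 0, 0, -9/8, 191/12, -5/144]; [0, 0, 0, 0, 17/16, 2405/96]; [0, 0, 0, 0, 0, -33/32]] (rows listed top to bottom)

image of 1: 2
image of x: -(3/2)x + 7/6
image of x^2: (5/4)x^2 + (23/6)x + 1/36
image of x^3: -(9/8)x^3 + (73/8)x^2 - (1/24)x + 1/216
image of x^4: (17/16)x^4 + (191/12)x^3 + (1/24)x^2 - (1/108)x + 1/1296
image of x^5: -(33/32)x^5 + (2405/96)x^4 - (5/144)x^3 + (5/432)x^2 - (5/2592)x + 1/7776
each image's coordinates form column j of the matrix


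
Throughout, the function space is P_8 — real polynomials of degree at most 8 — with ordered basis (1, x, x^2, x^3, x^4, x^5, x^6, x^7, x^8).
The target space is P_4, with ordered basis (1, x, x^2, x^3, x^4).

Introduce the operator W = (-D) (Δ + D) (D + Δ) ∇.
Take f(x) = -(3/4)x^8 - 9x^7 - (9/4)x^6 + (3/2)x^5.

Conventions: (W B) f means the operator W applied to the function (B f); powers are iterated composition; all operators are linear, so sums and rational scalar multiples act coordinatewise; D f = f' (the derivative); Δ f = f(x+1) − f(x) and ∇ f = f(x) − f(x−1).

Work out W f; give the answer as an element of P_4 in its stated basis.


g(x) = 5040x^4 + 30240x^3 + 12060x^2 + 27000x + 4011

∇ f = -6x^7 - 42x^6 + (267/2)x^5 - (885/4)x^4 + 213x^3 - (477/4)x^2 + 36x - 9/2
D ∇ f = -42x^6 - 252x^5 + (1335/2)x^4 - 885x^3 + 639x^2 - (477/2)x + 36
Δ ∇ f = -42x^6 - 378x^5 - (345/2)x^4 - 600x^3 - (219/2)x^2 - 111x - 6
(D + Δ) ∇ f = -84x^6 - 630x^5 + 495x^4 - 1485x^3 + (1059/2)x^2 - (699/2)x + 30
Δ (D + Δ) ∇ f = -504x^5 - 4410x^4 - 6000x^3 - 9045x^2 - 5070x - 1524
D (D + Δ) ∇ f = -504x^5 - 3150x^4 + 1980x^3 - 4455x^2 + 1059x - 699/2
(Δ + D) (D + Δ) ∇ f = -1008x^5 - 7560x^4 - 4020x^3 - 13500x^2 - 4011x - 3747/2
D (Δ + D) (D + Δ) ∇ f = -5040x^4 - 30240x^3 - 12060x^2 - 27000x - 4011
(-D) (Δ + D) (D + Δ) ∇ f = 5040x^4 + 30240x^3 + 12060x^2 + 27000x + 4011


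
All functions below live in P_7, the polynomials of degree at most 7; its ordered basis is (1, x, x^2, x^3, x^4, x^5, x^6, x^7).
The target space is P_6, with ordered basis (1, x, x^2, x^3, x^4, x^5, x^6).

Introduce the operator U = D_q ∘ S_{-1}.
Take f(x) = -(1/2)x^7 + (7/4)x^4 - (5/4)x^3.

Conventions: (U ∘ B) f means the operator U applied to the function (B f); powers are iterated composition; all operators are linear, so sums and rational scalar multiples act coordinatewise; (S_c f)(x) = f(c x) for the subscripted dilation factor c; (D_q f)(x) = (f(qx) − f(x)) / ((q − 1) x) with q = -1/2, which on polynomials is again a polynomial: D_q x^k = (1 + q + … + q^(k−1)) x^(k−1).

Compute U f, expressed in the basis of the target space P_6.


S_{-1} f = (1/2)x^7 + (7/4)x^4 + (5/4)x^3
D_q S_{-1} f = (43/128)x^6 + (35/32)x^3 + (15/16)x^2

the result is g(x) = (43/128)x^6 + (35/32)x^3 + (15/16)x^2


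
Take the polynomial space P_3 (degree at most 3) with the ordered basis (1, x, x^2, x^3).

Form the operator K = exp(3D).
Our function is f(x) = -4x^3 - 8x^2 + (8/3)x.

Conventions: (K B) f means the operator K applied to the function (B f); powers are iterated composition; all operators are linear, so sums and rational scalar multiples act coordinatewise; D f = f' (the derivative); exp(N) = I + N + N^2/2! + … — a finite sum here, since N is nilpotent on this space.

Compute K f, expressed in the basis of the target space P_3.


order-1 term: -36x^2 - 48x + 8
order-2 term: -108x - 72
order-3 term: -108
the series for exp(3D) f terminates at order 3
exp(3D) f = -4x^3 - 44x^2 - (460/3)x - 172

the result is g(x) = -4x^3 - 44x^2 - (460/3)x - 172


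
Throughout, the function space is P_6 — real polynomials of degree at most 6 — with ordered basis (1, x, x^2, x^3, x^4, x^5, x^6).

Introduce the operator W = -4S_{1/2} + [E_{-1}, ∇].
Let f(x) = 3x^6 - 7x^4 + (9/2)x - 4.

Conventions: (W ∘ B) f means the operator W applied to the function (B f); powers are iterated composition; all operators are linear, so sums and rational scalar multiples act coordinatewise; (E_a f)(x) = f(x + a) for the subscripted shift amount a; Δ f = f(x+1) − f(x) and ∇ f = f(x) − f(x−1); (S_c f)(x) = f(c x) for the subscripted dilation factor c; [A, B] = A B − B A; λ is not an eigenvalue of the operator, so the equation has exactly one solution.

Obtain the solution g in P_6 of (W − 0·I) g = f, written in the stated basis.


write g with unknown coordinates in the stated basis and equate coefficients in (W − 0·I) g = f
solving from the highest basis element down gives g = -48x^6 + 28x^4 - (9/4)x + 1
check: W g = 3x^6 - 7x^4 + (9/2)x - 4
so W g − 0·g = 3x^6 - 7x^4 + (9/2)x - 4 = f ✓

the image equals g(x) = -48x^6 + 28x^4 - (9/4)x + 1


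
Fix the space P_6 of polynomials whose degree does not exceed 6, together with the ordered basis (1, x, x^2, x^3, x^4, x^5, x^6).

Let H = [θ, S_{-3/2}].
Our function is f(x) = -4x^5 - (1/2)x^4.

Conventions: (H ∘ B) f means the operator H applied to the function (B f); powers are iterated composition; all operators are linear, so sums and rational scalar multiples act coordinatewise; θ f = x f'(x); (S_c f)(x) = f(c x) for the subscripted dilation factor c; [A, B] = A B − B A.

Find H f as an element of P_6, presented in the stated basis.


S_{-3/2} f = (243/8)x^5 - (81/32)x^4
θ S_{-3/2} f = (1215/8)x^5 - (81/8)x^4
θ f = -20x^5 - 2x^4
S_{-3/2} θ f = (1215/8)x^5 - (81/8)x^4
[θ, S_{-3/2}] f = 0

g(x) = 0


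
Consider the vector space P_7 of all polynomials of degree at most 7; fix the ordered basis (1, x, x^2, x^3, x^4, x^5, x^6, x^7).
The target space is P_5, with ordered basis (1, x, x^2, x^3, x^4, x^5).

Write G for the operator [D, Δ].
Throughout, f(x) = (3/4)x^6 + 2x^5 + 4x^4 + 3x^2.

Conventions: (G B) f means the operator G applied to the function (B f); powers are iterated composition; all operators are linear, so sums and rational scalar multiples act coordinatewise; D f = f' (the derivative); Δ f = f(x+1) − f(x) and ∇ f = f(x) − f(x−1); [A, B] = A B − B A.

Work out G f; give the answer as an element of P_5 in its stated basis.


the image equals g(x) = 0

Δ f = (9/2)x^5 + (85/4)x^4 + 51x^3 + (221/4)x^2 + (73/2)x + 39/4
D Δ f = (45/2)x^4 + 85x^3 + 153x^2 + (221/2)x + 73/2
D f = (9/2)x^5 + 10x^4 + 16x^3 + 6x
Δ D f = (45/2)x^4 + 85x^3 + 153x^2 + (221/2)x + 73/2
[D, Δ] f = 0


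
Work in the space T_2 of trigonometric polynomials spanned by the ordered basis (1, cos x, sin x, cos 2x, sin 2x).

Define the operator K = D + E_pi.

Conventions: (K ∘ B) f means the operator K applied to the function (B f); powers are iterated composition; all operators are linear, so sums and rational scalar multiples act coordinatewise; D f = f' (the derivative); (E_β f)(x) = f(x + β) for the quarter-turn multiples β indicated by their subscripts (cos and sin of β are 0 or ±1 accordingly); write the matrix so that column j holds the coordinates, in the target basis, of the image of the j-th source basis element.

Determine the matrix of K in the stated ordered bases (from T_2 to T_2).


the matrix is [[1, 0, 0, 0, 0]; [0, -1, 1, 0, 0]; [0, -1, -1, 0, 0]; [0, 0, 0, 1, 2]; [0, 0, 0, -2, 1]] (rows listed top to bottom)

image of 1: 1
image of cos x: -cos x - sin x
image of sin x: cos x - sin x
image of cos 2x: cos 2x - 2sin 2x
image of sin 2x: 2cos 2x + sin 2x
each image's coordinates form column j of the matrix


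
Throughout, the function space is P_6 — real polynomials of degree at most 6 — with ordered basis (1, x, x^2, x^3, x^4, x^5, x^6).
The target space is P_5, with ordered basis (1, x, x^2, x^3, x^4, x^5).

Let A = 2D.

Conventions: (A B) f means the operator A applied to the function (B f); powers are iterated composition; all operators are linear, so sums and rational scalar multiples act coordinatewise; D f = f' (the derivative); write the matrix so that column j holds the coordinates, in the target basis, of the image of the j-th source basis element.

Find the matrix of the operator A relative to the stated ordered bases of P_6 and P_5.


the matrix is [[0, 2, 0, 0, 0, 0, 0]; [0, 0, 4, 0, 0, 0, 0]; [0, 0, 0, 6, 0, 0, 0]; [0, 0, 0, 0, 8, 0, 0]; [0, 0, 0, 0, 0, 10, 0]; [0, 0, 0, 0, 0, 0, 12]] (rows listed top to bottom)

image of 1: 0
image of x: 2
image of x^2: 4x
image of x^3: 6x^2
image of x^4: 8x^3
image of x^5: 10x^4
image of x^6: 12x^5
each image's coordinates form column j of the matrix


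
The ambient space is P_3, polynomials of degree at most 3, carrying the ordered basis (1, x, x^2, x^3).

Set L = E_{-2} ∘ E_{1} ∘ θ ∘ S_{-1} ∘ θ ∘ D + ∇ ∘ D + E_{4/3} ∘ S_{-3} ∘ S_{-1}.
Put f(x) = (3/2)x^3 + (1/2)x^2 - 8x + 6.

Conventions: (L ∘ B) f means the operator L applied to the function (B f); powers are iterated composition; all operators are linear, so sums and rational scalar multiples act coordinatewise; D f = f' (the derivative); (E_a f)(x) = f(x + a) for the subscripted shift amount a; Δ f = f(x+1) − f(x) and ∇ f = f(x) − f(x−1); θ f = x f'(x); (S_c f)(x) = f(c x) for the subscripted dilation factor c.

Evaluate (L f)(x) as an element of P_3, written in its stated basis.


D f = (9/2)x^2 + x - 8
θ D f = 9x^2 + x
S_{-1} (θ ∘ D) f = 9x^2 - x
θ S_{-1} (θ ∘ D) f = 18x^2 - x
E_{1} θ S_{-1} (θ ∘ D) f = 18x^2 + 35x + 17
E_{-2} (E_{1} ∘ θ ∘ S_{-1}) (θ ∘ D) f = 18x^2 - 37x + 19
D f = (9/2)x^2 + x - 8
∇ D f = 9x - 7/2
S_{-1} f = -(3/2)x^3 + (1/2)x^2 + 8x + 6
S_{-3} S_{-1} f = (81/2)x^3 + (9/2)x^2 - 24x + 6
E_{4/3} S_{-3} S_{-1} f = (81/2)x^3 + (333/2)x^2 + 204x + 78
(E_{-2} ∘ E_{1} ∘ θ ∘ S_{-1} ∘ θ ∘ D + ∇ ∘ D + E_{4/3} ∘ S_{-3} ∘ S_{-1}) f = (81/2)x^3 + (369/2)x^2 + 176x + 187/2

g(x) = (81/2)x^3 + (369/2)x^2 + 176x + 187/2


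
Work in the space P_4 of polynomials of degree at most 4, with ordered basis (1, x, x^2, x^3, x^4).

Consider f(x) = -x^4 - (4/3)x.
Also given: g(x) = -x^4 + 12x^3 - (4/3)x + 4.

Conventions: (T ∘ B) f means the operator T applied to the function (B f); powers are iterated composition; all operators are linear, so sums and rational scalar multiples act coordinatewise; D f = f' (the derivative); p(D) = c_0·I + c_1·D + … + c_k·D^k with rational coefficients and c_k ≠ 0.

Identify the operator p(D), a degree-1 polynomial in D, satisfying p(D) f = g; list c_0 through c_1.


D^0 f = -x^4 - (4/3)x
D^1 f = -4x^3 - 4/3
matching coefficients of g against c_0 f + c_1 Df + … from the top degree down determines the c_i
solution: c_0 = 1, c_1 = -3

c_0 = 1, c_1 = -3


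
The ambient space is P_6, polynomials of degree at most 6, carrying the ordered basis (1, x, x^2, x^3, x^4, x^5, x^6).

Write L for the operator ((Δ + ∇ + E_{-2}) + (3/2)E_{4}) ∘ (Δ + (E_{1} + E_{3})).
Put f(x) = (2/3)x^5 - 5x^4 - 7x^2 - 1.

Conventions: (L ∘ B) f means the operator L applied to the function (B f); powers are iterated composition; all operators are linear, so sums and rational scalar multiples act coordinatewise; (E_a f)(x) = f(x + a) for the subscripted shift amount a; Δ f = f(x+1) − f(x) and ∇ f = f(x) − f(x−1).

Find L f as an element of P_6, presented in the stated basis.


Δ f = (10/3)x^4 - (40/3)x^3 - (70/3)x^2 - (92/3)x - 34/3
E_{1} f = (2/3)x^5 - (5/3)x^4 - (40/3)x^3 - (91/3)x^2 - (92/3)x - 37/3
E_{3} f = (2/3)x^5 + 5x^4 - 97x^2 - 312x - 307
(E_{1} + E_{3}) f = (4/3)x^5 + (10/3)x^4 - (40/3)x^3 - (382/3)x^2 - (1028/3)x - 958/3
(Δ + (E_{1} + E_{3})) f = (4/3)x^5 + (20/3)x^4 - (80/3)x^3 - (452/3)x^2 - (1120/3)x - 992/3
Δ (Δ + (E_{1} + E_{3})) f = (20/3)x^4 + 40x^3 - (80/3)x^2 - 348x - 1628/3
∇ (Δ + (E_{1} + E_{3})) f = (20/3)x^4 + (40/3)x^3 - (320/3)x^2 - (604/3)x - 764/3
E_{-2} (Δ + (E_{1} + E_{3})) f = (4/3)x^5 - (20/3)x^4 - (80/3)x^3 + (188/3)x^2 - (592/3)x + 272/3
(Δ + ∇ + E_{-2}) (Δ + (E_{1} + E_{3})) f = (4/3)x^5 + (20/3)x^4 + (80/3)x^3 - (212/3)x^2 - (2240/3)x - 2120/3
E_{4} (Δ + (E_{1} + E_{3})) f = (4/3)x^5 + (100/3)x^4 + (880/3)x^3 + (3068/3)x^2 + (1664/3)x - 8608/3
((3/2)E_{4}) (Δ + (E_{1} + E_{3})) f = 2x^5 + 50x^4 + 440x^3 + 1534x^2 + 832x - 4304
((Δ + ∇ + E_{-2}) + (3/2)E_{4}) (Δ + (E_{1} + E_{3})) f = (10/3)x^5 + (170/3)x^4 + (1400/3)x^3 + (4390/3)x^2 + (256/3)x - 15032/3

the image equals g(x) = (10/3)x^5 + (170/3)x^4 + (1400/3)x^3 + (4390/3)x^2 + (256/3)x - 15032/3


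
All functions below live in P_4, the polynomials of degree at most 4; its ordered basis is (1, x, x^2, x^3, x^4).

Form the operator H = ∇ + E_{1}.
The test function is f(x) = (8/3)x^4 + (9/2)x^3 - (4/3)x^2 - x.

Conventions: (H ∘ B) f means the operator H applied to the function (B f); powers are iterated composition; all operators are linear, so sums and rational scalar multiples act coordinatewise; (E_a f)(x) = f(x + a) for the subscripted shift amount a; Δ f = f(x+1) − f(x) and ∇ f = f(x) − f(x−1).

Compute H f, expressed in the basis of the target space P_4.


the result is g(x) = (8/3)x^4 + (155/6)x^3 + (77/3)x^2 + 15x + 7

∇ f = (32/3)x^3 - (5/2)x^2 - (11/2)x + 13/6
E_{1} f = (8/3)x^4 + (91/6)x^3 + (169/6)x^2 + (41/2)x + 29/6
(∇ + E_{1}) f = (8/3)x^4 + (155/6)x^3 + (77/3)x^2 + 15x + 7


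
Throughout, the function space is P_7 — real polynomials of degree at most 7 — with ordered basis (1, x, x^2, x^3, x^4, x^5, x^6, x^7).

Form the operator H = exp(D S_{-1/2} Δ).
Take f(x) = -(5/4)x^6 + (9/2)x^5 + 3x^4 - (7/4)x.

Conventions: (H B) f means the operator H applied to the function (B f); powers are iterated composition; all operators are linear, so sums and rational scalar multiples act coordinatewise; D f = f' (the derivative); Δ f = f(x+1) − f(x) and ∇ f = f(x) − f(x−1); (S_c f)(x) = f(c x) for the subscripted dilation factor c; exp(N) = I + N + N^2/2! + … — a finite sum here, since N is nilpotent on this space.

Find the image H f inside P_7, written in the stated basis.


order-1 term: (75/64)x^4 + (15/16)x^3 - 12x^2 + (177/8)x - 27/2
order-2 term: -(225/256)x^2 + (315/128)x + 33/8
order-3 term: 75/256
the series for exp(D S_{-1/2} Δ) f terminates at order 3
exp(D S_{-1/2} Δ) f = -(5/4)x^6 + (9/2)x^5 + (267/64)x^4 + (15/16)x^3 - (3297/256)x^2 + (2923/128)x - 2325/256

the result is g(x) = -(5/4)x^6 + (9/2)x^5 + (267/64)x^4 + (15/16)x^3 - (3297/256)x^2 + (2923/128)x - 2325/256


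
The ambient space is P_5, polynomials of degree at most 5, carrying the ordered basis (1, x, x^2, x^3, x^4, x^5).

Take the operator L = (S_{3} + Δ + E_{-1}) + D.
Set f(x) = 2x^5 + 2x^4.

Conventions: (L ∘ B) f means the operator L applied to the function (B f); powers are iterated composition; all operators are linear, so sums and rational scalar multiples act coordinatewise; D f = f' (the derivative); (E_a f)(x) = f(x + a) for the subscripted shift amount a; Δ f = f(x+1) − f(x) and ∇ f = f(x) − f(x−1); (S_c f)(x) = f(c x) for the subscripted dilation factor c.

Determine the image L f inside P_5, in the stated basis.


S_{3} f = 486x^5 + 162x^4
Δ f = 10x^4 + 28x^3 + 32x^2 + 18x + 4
E_{-1} f = 2x^5 - 8x^4 + 12x^3 - 8x^2 + 2x
(S_{3} + Δ + E_{-1}) f = 488x^5 + 164x^4 + 40x^3 + 24x^2 + 20x + 4
D f = 10x^4 + 8x^3
((S_{3} + Δ + E_{-1}) + D) f = 488x^5 + 174x^4 + 48x^3 + 24x^2 + 20x + 4

g(x) = 488x^5 + 174x^4 + 48x^3 + 24x^2 + 20x + 4


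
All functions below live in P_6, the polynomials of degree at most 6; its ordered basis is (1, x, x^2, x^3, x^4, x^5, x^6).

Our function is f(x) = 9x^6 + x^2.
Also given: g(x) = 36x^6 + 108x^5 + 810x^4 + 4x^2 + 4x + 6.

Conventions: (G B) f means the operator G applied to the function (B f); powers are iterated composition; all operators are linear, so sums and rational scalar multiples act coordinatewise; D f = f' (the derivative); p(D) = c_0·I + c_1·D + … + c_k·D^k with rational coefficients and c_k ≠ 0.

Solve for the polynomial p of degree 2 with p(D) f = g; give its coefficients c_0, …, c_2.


D^0 f = 9x^6 + x^2
D^1 f = 54x^5 + 2x
D^2 f = 270x^4 + 2
matching coefficients of g against c_0 f + c_1 Df + … from the top degree down determines the c_i
solution: c_0 = 4, c_1 = 2, c_2 = 3

c_0 = 4, c_1 = 2, c_2 = 3


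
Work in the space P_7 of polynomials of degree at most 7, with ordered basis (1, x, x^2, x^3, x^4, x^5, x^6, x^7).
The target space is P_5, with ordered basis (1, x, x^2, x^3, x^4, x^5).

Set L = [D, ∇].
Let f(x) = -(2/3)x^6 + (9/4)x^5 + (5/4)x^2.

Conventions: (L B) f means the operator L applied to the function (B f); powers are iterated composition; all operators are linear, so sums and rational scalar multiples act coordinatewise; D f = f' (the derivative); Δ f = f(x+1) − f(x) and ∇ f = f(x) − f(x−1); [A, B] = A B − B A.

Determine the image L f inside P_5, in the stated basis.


∇ f = -4x^5 + (85/4)x^4 - (215/6)x^3 + (65/2)x^2 - (51/4)x + 5/3
D ∇ f = -20x^4 + 85x^3 - (215/2)x^2 + 65x - 51/4
D f = -4x^5 + (45/4)x^4 + (5/2)x
∇ D f = -20x^4 + 85x^3 - (215/2)x^2 + 65x - 51/4
[D, ∇] f = 0

the result is g(x) = 0


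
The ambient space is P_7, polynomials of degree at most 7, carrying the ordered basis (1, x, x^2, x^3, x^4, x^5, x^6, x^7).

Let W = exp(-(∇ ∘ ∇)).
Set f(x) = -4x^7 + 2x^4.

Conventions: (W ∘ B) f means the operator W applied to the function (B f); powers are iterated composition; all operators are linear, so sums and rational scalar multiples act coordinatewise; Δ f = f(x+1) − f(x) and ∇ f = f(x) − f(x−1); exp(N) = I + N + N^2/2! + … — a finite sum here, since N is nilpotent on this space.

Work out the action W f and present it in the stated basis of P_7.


order-1 term: 168x^5 - 840x^4 + 1960x^3 - 2544x^2 + 1784x - 532
order-2 term: -1680x^3 + 10080x^2 - 21840x + 16824
order-3 term: 3360x - 10080
the series for exp(-(∇ ∘ ∇)) f terminates at order 3
exp(-(∇ ∘ ∇)) f = -4x^7 + 168x^5 - 838x^4 + 280x^3 + 7536x^2 - 16696x + 6212

g(x) = -4x^7 + 168x^5 - 838x^4 + 280x^3 + 7536x^2 - 16696x + 6212


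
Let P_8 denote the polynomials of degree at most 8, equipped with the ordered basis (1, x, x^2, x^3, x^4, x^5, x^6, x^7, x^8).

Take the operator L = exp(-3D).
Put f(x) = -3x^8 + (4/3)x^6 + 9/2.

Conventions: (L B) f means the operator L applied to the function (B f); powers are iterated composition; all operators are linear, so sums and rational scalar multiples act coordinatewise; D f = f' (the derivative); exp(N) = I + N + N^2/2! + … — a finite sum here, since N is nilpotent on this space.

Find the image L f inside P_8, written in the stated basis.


g(x) = -3x^8 + 72x^7 - (2264/3)x^6 + 4512x^5 - 16830x^4 + 40104x^3 - 59616x^2 + 50544x - 37413/2

order-1 term: 72x^7 - 24x^5
order-2 term: -756x^6 + 180x^4
order-3 term: 4536x^5 - 720x^3
order-4 term: -17010x^4 + 1620x^2
order-5 term: 40824x^3 - 1944x
order-6 term: -61236x^2 + 972
order-7 term: 52488x
order-8 term: -19683
the series for exp(-3D) f terminates at order 8
exp(-3D) f = -3x^8 + 72x^7 - (2264/3)x^6 + 4512x^5 - 16830x^4 + 40104x^3 - 59616x^2 + 50544x - 37413/2


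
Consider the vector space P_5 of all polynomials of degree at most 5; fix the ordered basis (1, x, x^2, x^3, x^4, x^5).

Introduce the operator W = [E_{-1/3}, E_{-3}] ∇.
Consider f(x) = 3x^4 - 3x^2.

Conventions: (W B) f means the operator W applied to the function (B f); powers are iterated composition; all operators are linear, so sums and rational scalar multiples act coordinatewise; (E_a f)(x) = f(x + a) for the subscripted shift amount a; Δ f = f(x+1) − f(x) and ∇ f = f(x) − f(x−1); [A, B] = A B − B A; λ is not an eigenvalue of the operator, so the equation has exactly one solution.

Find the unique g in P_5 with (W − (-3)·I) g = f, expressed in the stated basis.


write g with unknown coordinates in the stated basis and equate coefficients in (W − (-3)·I) g = f
solving from the highest basis element down gives g = x^4 - x^2
check: W g = 0
so W g − (-3)·g = 3x^4 - 3x^2 = f ✓

g(x) = x^4 - x^2


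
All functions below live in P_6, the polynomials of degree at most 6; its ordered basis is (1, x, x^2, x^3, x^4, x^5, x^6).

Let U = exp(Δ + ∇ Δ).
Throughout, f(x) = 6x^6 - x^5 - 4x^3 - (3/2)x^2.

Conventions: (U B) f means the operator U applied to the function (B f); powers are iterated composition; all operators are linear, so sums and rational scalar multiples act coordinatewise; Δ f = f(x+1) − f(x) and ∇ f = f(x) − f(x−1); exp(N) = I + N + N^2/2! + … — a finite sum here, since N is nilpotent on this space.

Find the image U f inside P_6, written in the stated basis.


the image equals g(x) = 6x^6 + 35x^5 + 355x^4 + 1276x^3 + (9293/2)x^2 + 7676x + 7258

order-1 term: 36x^5 + 265x^4 + 90x^3 + 248x^2 - 18x + 17/2
order-2 term: 90x^4 + 1070x^3 + 2700x^2 + 1453x + 1647/2
order-3 term: 120x^3 + 1610x^2 + 5130x + 3631
order-4 term: 90x^2 + 1075x + 2520
order-5 term: 36x + 269
order-6 term: 6
the series for exp(Δ + ∇ Δ) f terminates at order 6
exp(Δ + ∇ Δ) f = 6x^6 + 35x^5 + 355x^4 + 1276x^3 + (9293/2)x^2 + 7676x + 7258


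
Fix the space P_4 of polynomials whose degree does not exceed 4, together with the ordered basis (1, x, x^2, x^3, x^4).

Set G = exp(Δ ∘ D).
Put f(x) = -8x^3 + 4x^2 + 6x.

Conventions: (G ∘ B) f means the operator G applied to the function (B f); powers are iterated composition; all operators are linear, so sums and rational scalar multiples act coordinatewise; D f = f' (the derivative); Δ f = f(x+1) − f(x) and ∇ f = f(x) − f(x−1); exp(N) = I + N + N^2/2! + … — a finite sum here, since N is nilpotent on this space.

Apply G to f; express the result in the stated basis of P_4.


the result is g(x) = -8x^3 + 4x^2 - 42x - 16

order-1 term: -48x - 16
the series for exp(Δ ∘ D) f terminates at order 1
exp(Δ ∘ D) f = -8x^3 + 4x^2 - 42x - 16


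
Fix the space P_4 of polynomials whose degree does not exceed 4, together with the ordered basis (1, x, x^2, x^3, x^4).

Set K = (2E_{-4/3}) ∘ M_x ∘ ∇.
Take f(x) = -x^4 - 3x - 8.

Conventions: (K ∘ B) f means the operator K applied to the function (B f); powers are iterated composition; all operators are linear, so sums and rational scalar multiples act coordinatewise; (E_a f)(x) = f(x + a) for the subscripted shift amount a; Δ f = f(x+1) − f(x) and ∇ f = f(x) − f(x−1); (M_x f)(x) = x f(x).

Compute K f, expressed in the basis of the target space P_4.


the result is g(x) = -8x^4 + (164/3)x^3 - (424/3)x^2 + (4244/27)x - 5072/81

∇ f = -4x^3 + 6x^2 - 4x - 2
M_x ∇ f = -4x^4 + 6x^3 - 4x^2 - 2x
E_{-4/3} M_x ∇ f = -4x^4 + (82/3)x^3 - (212/3)x^2 + (2122/27)x - 2536/81
(2E_{-4/3}) M_x ∇ f = -8x^4 + (164/3)x^3 - (424/3)x^2 + (4244/27)x - 5072/81


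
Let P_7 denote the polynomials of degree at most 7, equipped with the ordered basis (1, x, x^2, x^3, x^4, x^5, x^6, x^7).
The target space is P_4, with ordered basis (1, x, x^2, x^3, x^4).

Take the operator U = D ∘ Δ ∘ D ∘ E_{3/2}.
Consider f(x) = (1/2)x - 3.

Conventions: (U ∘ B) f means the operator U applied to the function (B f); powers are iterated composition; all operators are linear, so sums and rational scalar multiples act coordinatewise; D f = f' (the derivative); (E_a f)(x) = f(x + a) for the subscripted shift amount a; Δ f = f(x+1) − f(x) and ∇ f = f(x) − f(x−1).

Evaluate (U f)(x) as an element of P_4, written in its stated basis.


E_{3/2} f = (1/2)x - 9/4
D E_{3/2} f = 1/2
Δ D E_{3/2} f = 0
D (Δ ∘ D ∘ E_{3/2}) f = 0

the result is g(x) = 0


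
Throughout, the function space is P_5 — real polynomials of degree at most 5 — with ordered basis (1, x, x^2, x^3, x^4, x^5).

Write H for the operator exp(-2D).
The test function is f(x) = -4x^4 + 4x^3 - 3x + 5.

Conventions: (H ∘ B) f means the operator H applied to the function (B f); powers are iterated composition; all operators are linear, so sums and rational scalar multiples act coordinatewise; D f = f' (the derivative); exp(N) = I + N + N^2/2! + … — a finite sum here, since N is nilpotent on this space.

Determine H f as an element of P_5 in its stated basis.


order-1 term: 32x^3 - 24x^2 + 6
order-2 term: -96x^2 + 48x
order-3 term: 128x - 32
order-4 term: -64
the series for exp(-2D) f terminates at order 4
exp(-2D) f = -4x^4 + 36x^3 - 120x^2 + 173x - 85

the image equals g(x) = -4x^4 + 36x^3 - 120x^2 + 173x - 85
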